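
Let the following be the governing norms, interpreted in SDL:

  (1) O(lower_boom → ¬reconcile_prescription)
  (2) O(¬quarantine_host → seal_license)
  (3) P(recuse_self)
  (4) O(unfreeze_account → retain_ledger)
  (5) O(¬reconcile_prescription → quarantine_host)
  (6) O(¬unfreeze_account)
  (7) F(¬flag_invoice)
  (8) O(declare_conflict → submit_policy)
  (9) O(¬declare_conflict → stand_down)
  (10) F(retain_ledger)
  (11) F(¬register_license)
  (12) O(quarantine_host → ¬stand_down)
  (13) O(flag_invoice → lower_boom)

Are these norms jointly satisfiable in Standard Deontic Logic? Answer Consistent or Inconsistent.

Consistent

Premise 4 is O(unfreeze_account → retain_ledger), but O(unfreeze_account) is not derivable from the premises, so it does not yield O(retain_ledger).
So O(retain_ledger) is not derivable, and the apparent clash with O(¬retain_ledger) does not arise.
A world satisfying every obligation exists (e.g. declare_conflict=true, flag_invoice=true, lower_boom=true, quarantine_host=true, reconcile_prescription=false, recuse_self=false, register_license=true, retain_ledger=false, seal_license=false, stand_down=false, submit_policy=true, unfreeze_account=false); no atom is both obligatory and forbidden, so the set is consistent.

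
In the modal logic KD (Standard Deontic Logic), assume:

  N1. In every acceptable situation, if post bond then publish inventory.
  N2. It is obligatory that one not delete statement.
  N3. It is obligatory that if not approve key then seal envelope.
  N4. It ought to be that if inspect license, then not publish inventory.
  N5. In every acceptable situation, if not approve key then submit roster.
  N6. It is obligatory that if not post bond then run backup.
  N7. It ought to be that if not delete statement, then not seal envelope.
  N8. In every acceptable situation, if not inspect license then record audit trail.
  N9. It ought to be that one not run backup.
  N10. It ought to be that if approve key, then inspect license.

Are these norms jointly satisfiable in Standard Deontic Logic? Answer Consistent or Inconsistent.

Inconsistent

Premise 2 gives O(¬delete_statement).
Premise 7 is O(¬delete_statement → ¬seal_envelope); since O(¬delete_statement), deontic closure gives O(¬seal_envelope).
The contrapositive of premise 3 (O(¬approve_key → seal_envelope)) is O(¬seal_envelope → approve_key), and O(¬seal_envelope) is already established, so O(approve_key).
With premise 10, O(approve_key → inspect_license), the K-axiom yields O(inspect_license).
Applying K to premise 4 (O(inspect_license → ¬publish_inventory)) and O(inspect_license) yields O(¬publish_inventory).
Premise 1, O(post_bond → publish_inventory), contraposes to O(¬publish_inventory → ¬post_bond); with O(¬publish_inventory) we get O(¬post_bond).
Applying K to premise 6 (O(¬post_bond → run_backup)) and O(¬post_bond) yields O(run_backup).
Yet premise 9 states O(¬run_backup).
We now have both O(run_backup) and O(¬run_backup) — run_backup is simultaneously obligatory and forbidden, violating the D-axiom.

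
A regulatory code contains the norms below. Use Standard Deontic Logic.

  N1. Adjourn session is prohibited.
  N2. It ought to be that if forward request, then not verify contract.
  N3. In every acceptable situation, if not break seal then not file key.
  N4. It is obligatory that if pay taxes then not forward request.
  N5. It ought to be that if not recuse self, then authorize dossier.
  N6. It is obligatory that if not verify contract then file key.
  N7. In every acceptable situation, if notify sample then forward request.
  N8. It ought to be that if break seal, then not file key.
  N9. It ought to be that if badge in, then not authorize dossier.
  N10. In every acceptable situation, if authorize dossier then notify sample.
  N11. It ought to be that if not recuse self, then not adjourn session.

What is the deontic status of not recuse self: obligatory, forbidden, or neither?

By case analysis on ¬break_seal: premise 3 gives O(¬break_seal → ¬file_key) and premise 8 gives O(break_seal → ¬file_key), so O(¬file_key) either way.
Premise 6 is O(¬verify_contract → file_key); contrapositively O(¬file_key → verify_contract). Since O(¬file_key) holds, K gives O(verify_contract).
Premise 2 is O(forward_request → ¬verify_contract); contrapositively O(verify_contract → ¬forward_request). Since O(verify_contract) holds, K gives O(¬forward_request).
The contrapositive of premise 7 (O(notify_sample → forward_request)) is O(¬forward_request → ¬notify_sample), and O(¬forward_request) is already established, so O(¬notify_sample).
Premise 10, O(authorize_dossier → notify_sample), contraposes to O(¬notify_sample → ¬authorize_dossier); with O(¬notify_sample) we get O(¬authorize_dossier).
The contrapositive of premise 5 (O(¬recuse_self → authorize_dossier)) is O(¬authorize_dossier → recuse_self), and O(¬authorize_dossier) is already established, so O(recuse_self).
Premises 1, 4, 9, 11 do not contribute to this derivation.
Thus O(recuse_self), which is F(¬recuse_self): ¬recuse_self is forbidden.

Forbidden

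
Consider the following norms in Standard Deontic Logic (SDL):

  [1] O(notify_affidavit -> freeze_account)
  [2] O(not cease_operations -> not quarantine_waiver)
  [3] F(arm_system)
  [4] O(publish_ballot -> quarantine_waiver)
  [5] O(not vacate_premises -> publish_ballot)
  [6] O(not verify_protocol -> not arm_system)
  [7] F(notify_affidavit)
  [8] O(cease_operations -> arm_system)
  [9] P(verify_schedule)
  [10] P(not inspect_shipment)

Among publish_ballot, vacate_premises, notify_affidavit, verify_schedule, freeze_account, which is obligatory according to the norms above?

vacate_premises

Premise 3, F(arm_system), is equivalent to O(not arm_system).
Premise 8, O(cease_operations -> arm_system), contraposes to O(not arm_system -> not cease_operations); with O(not arm_system) we get O(not cease_operations).
Applying K to premise 2 (O(not cease_operations -> not quarantine_waiver)) and O(not cease_operations) yields O(not quarantine_waiver).
Premise 4 is O(publish_ballot -> quarantine_waiver); contrapositively O(not quarantine_waiver -> not publish_ballot). Since O(not quarantine_waiver) holds, K gives O(not publish_ballot).
Premise 5, O(not vacate_premises -> publish_ballot), contraposes to O(not publish_ballot -> vacate_premises); with O(not publish_ballot) we get O(vacate_premises).
So O(vacate_premises) holds — vacate_premises is obligatory. None of the other listed options is made obligatory by any chain of premises.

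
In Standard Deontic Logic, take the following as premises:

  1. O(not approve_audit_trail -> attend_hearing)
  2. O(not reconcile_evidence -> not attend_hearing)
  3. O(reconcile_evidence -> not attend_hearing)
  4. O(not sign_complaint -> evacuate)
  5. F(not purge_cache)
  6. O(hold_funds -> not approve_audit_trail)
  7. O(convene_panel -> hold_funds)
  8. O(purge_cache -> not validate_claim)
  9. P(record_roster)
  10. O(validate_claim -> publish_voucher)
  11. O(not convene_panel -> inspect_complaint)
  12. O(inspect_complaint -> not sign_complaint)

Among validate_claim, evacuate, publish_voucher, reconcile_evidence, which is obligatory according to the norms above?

By case analysis on not reconcile_evidence: premise 2 gives O(not reconcile_evidence -> not attend_hearing) and premise 3 gives O(reconcile_evidence -> not attend_hearing), so O(not attend_hearing) either way.
The contrapositive of premise 1 (O(not approve_audit_trail -> attend_hearing)) is O(not attend_hearing -> approve_audit_trail), and O(not attend_hearing) is already established, so O(approve_audit_trail).
The contrapositive of premise 6 (O(hold_funds -> not approve_audit_trail)) is O(approve_audit_trail -> not hold_funds), and O(approve_audit_trail) is already established, so O(not hold_funds).
The contrapositive of premise 7 (O(convene_panel -> hold_funds)) is O(not hold_funds -> not convene_panel), and O(not hold_funds) is already established, so O(not convene_panel).
Applying K to premise 11 (O(not convene_panel -> inspect_complaint)) and O(not convene_panel) yields O(inspect_complaint).
From O(inspect_complaint) and premise 12, O(inspect_complaint -> not sign_complaint), we obtain O(not sign_complaint).
With premise 4, O(not sign_complaint -> evacuate), the K-axiom yields O(evacuate).
So O(evacuate) holds — evacuate is obligatory. None of the other listed options is made obligatory by any chain of premises.

evacuate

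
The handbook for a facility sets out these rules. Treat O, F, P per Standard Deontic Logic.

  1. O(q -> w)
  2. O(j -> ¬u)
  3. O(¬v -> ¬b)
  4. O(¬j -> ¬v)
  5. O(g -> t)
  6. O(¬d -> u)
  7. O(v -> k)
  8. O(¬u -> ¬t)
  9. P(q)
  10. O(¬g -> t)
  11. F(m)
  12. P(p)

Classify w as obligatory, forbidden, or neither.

Neither

Premise 1 is O(q -> w), but O(q) is not derivable from the premises (the permission P(q) asserts only ¬O(¬q), not O(q)), so it does not yield O(w).
No premise or chain of K-axiom applications forces O(w), and none forces O(¬w). So w is neither obligatory nor forbidden under these norms.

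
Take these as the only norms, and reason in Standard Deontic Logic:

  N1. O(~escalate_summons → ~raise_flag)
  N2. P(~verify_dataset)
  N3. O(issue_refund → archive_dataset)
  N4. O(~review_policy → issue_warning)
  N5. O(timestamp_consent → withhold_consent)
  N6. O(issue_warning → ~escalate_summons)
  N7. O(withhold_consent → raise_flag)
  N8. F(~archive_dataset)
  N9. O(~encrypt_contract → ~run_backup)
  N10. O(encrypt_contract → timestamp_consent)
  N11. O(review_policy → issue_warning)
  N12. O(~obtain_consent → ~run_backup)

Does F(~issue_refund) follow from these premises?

Premise 3 is O(issue_refund → archive_dataset); even if O(archive_dataset) held, inferring O(issue_refund) would be affirming the consequent — invalid.
No other premise forces O(issue_refund). An ideal world satisfying every premise can still have ~issue_refund true, so F(~issue_refund) is not derivable.

No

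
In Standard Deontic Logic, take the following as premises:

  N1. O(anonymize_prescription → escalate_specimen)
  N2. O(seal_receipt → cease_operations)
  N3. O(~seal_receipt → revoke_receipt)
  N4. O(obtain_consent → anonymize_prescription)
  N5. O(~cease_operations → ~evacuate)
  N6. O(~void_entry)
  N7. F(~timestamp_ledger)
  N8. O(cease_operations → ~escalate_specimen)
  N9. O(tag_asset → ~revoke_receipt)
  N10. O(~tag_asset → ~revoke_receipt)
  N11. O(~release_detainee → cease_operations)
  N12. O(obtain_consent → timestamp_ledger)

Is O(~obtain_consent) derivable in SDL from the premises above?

By case analysis on tag_asset: premise 9 gives O(tag_asset → ~revoke_receipt) and premise 10 gives O(~tag_asset → ~revoke_receipt), so O(~revoke_receipt) either way.
Premise 3, O(~seal_receipt → revoke_receipt), contraposes to O(~revoke_receipt → seal_receipt); with O(~revoke_receipt) we get O(seal_receipt).
Premise 2 is O(seal_receipt → cease_operations); since O(seal_receipt), deontic closure gives O(cease_operations).
Applying K to premise 8 (O(cease_operations → ~escalate_specimen)) and O(cease_operations) yields O(~escalate_specimen).
The contrapositive of premise 1 (O(anonymize_prescription → escalate_specimen)) is O(~escalate_specimen → ~anonymize_prescription), and O(~escalate_specimen) is already established, so O(~anonymize_prescription).
The contrapositive of premise 4 (O(obtain_consent → anonymize_prescription)) is O(~anonymize_prescription → ~obtain_consent), and O(~anonymize_prescription) is already established, so O(~obtain_consent).
Premises 5, 6, 7, 11, 12 do not contribute to this derivation.
So O(~obtain_consent) follows.

Yes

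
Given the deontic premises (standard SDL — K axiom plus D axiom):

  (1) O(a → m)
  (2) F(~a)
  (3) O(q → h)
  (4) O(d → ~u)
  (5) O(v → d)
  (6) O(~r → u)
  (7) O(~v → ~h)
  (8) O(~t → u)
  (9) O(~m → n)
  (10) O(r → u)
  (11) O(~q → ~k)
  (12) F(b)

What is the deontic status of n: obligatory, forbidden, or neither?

Premise 9 is O(~m → n), but O(~m) is not derivable from the premises, so it does not yield O(n).
No premise or chain of K-axiom applications forces O(n), and none forces O(~n). So n is neither obligatory nor forbidden under these norms.

Neither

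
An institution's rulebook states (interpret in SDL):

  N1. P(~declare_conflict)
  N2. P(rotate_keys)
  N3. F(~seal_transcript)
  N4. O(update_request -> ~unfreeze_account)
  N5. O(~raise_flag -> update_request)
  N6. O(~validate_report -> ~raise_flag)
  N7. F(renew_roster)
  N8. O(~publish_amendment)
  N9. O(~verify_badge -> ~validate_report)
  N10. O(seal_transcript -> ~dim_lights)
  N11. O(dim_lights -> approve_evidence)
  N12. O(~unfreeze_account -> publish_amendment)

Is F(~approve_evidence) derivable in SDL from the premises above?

Premise 11 is O(dim_lights -> approve_evidence), but O(dim_lights) is not derivable from the premises, so it does not yield O(approve_evidence).
No other premise forces O(approve_evidence). An ideal world satisfying every premise can still have ~approve_evidence true, so F(~approve_evidence) is not derivable.

No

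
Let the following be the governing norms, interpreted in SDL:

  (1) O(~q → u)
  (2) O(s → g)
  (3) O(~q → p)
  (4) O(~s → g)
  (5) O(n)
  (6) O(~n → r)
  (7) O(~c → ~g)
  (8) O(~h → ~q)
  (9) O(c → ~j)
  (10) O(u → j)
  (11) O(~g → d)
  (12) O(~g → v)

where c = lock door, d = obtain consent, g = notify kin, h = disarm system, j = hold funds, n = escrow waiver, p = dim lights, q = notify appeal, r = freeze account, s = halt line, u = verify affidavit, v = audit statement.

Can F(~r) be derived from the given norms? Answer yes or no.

Premise 6 is O(~n → r), but O(~n) is not derivable from the premises, so it does not yield O(r).
No other premise forces O(r). An ideal world satisfying every premise can still have ~r true, so F(~r) is not derivable.

No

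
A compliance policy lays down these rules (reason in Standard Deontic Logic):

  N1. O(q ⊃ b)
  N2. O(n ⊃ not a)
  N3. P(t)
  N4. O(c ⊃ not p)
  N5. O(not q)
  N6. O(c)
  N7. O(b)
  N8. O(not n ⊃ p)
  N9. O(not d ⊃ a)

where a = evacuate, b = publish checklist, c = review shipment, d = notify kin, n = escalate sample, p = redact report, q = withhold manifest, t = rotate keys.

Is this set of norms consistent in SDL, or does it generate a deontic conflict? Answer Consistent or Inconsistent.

Consistent

Premise 1 is O(q ⊃ b); even if O(b) held, inferring O(q) would be affirming the consequent — invalid.
So O(q) is not derivable, and the apparent clash with O(not q) does not arise.
A world satisfying every obligation exists (e.g. a=false, b=true, c=true, d=true, n=true, p=false, q=false, t=false); no atom is both obligatory and forbidden, so the set is consistent.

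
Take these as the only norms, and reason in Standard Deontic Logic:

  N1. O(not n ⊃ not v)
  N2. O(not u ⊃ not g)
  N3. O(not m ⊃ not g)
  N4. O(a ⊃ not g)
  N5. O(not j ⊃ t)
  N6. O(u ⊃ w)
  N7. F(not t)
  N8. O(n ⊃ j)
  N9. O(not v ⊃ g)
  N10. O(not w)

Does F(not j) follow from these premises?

Premise 10 gives O(not w).
Premise 6, O(u ⊃ w), contraposes to O(not w ⊃ not u); with O(not w) we get O(not u).
Applying K to premise 2 (O(not u ⊃ not g)) and O(not u) yields O(not g).
The contrapositive of premise 9 (O(not v ⊃ g)) is O(not g ⊃ v), and O(not g) is already established, so O(v).
The contrapositive of premise 1 (O(not n ⊃ not v)) is O(v ⊃ n), and O(v) is already established, so O(n).
With premise 8, O(n ⊃ j), the K-axiom yields O(j).
Premises 3, 4, 5, 7 do not contribute to this derivation.
So O(j) holds, i.e. F(not j). The claim follows.

Yes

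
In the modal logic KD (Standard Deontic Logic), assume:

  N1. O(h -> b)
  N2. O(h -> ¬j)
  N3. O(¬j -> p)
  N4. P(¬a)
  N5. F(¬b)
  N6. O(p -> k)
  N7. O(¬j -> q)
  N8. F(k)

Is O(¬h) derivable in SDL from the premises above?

F(k) at premise 8 means O(¬k).
Premise 6, O(p -> k), contraposes to O(¬k -> ¬p); with O(¬k) we get O(¬p).
Premise 3 is O(¬j -> p); contrapositively O(¬p -> j). Since O(¬p) holds, K gives O(j).
Premise 2, O(h -> ¬j), contraposes to O(j -> ¬h); with O(j) we get O(¬h).
Premises 1, 4, 5, 7 do not contribute to this derivation.
So O(¬h) follows.

Yes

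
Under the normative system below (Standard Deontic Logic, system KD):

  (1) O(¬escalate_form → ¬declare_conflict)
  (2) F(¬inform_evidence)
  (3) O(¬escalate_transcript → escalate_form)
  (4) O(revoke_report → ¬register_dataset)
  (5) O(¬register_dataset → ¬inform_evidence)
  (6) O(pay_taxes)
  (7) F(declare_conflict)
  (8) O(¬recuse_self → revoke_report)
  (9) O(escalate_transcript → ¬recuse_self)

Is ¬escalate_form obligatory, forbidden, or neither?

Premise 2 is F(¬inform_evidence), i.e. O(inform_evidence).
Premise 5 is O(¬register_dataset → ¬inform_evidence); contrapositively O(inform_evidence → register_dataset). Since O(inform_evidence) holds, K gives O(register_dataset).
Premise 4 is O(revoke_report → ¬register_dataset); contrapositively O(register_dataset → ¬revoke_report). Since O(register_dataset) holds, K gives O(¬revoke_report).
The contrapositive of premise 8 (O(¬recuse_self → revoke_report)) is O(¬revoke_report → recuse_self), and O(¬revoke_report) is already established, so O(recuse_self).
Premise 9 is O(escalate_transcript → ¬recuse_self); contrapositively O(recuse_self → ¬escalate_transcript). Since O(recuse_self) holds, K gives O(¬escalate_transcript).
With premise 3, O(¬escalate_transcript → escalate_form), the K-axiom yields O(escalate_form).
Premises 1, 6, 7 do not contribute to this derivation.
Thus O(escalate_form), which is F(¬escalate_form): ¬escalate_form is forbidden.

Forbidden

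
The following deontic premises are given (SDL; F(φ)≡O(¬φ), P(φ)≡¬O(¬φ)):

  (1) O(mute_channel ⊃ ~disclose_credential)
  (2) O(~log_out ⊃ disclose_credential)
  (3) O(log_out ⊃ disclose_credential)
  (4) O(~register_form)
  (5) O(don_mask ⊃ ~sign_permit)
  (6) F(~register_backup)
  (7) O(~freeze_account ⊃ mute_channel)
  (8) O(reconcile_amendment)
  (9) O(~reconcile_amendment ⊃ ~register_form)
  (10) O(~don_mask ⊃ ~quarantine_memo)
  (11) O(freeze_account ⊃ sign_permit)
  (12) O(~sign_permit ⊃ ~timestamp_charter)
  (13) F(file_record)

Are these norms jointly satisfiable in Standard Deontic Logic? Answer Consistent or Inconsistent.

Consistent

Premise 9 is O(~reconcile_amendment ⊃ ~register_form); even if O(~register_form) held, inferring O(~reconcile_amendment) would be affirming the consequent — invalid.
So O(~reconcile_amendment) is not derivable, and the apparent clash with O(reconcile_amendment) does not arise.
A world satisfying every obligation exists (e.g. disclose_credential=true, don_mask=false, file_record=false, freeze_account=true, log_out=false, mute_channel=false, quarantine_memo=false, reconcile_amendment=true, register_backup=true, register_form=false, sign_permit=true, timestamp_charter=false); no atom is both obligatory and forbidden, so the set is consistent.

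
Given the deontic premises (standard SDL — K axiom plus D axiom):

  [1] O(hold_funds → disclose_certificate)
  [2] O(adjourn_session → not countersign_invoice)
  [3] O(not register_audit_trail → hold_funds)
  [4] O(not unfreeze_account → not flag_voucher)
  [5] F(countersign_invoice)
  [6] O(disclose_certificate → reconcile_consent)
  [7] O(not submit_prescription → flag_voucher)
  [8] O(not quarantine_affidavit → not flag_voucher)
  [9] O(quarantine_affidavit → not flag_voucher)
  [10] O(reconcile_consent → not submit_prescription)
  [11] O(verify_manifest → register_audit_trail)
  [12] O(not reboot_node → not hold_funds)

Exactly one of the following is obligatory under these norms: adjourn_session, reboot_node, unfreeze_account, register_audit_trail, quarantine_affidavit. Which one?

Premises 8 and 9 cover both cases: O(not quarantine_affidavit → not flag_voucher) and O(quarantine_affidavit → not flag_voucher). Since not quarantine_affidavit ∨ quarantine_affidavit is a tautology, O(not flag_voucher) follows.
Premise 7 is O(not submit_prescription → flag_voucher); contrapositively O(not flag_voucher → submit_prescription). Since O(not flag_voucher) holds, K gives O(submit_prescription).
The contrapositive of premise 10 (O(reconcile_consent → not submit_prescription)) is O(submit_prescription → not reconcile_consent), and O(submit_prescription) is already established, so O(not reconcile_consent).
The contrapositive of premise 6 (O(disclose_certificate → reconcile_consent)) is O(not reconcile_consent → not disclose_certificate), and O(not reconcile_consent) is already established, so O(not disclose_certificate).
Premise 1 is O(hold_funds → disclose_certificate); contrapositively O(not disclose_certificate → not hold_funds). Since O(not disclose_certificate) holds, K gives O(not hold_funds).
Premise 3 is O(not register_audit_trail → hold_funds); contrapositively O(not hold_funds → register_audit_trail). Since O(not hold_funds) holds, K gives O(register_audit_trail).
So O(register_audit_trail) holds — register_audit_trail is obligatory. None of the other listed options is made obligatory by any chain of premises.

register_audit_trail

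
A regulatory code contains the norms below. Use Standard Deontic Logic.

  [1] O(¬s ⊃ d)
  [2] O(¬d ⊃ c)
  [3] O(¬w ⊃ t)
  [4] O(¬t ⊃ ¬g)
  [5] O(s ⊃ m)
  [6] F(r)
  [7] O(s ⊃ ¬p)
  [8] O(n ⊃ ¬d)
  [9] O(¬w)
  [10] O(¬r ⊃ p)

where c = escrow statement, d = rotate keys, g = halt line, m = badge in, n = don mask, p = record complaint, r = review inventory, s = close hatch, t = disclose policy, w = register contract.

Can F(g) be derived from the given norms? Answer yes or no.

No

Premise 4 is O(¬t ⊃ ¬g), but O(¬t) is not derivable from the premises, so it does not yield O(¬g).
No other premise forces O(¬g). An ideal world satisfying every premise can still have g true, so F(g) is not derivable.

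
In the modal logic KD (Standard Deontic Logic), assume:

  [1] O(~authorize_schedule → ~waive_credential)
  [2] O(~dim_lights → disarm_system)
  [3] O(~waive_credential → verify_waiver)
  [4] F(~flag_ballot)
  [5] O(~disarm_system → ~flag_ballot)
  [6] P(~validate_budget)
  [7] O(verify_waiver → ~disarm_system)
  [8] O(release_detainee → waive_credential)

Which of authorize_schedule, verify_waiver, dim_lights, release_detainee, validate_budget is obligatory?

Premise 4, F(~flag_ballot), is equivalent to O(flag_ballot).
Premise 5 is O(~disarm_system → ~flag_ballot); contrapositively O(flag_ballot → disarm_system). Since O(flag_ballot) holds, K gives O(disarm_system).
Premise 7, O(verify_waiver → ~disarm_system), contraposes to O(disarm_system → ~verify_waiver); with O(disarm_system) we get O(~verify_waiver).
The contrapositive of premise 3 (O(~waive_credential → verify_waiver)) is O(~verify_waiver → waive_credential), and O(~verify_waiver) is already established, so O(waive_credential).
The contrapositive of premise 1 (O(~authorize_schedule → ~waive_credential)) is O(waive_credential → authorize_schedule), and O(waive_credential) is already established, so O(authorize_schedule).
So O(authorize_schedule) holds — authorize_schedule is obligatory. None of the other listed options is made obligatory by any chain of premises.

authorize_schedule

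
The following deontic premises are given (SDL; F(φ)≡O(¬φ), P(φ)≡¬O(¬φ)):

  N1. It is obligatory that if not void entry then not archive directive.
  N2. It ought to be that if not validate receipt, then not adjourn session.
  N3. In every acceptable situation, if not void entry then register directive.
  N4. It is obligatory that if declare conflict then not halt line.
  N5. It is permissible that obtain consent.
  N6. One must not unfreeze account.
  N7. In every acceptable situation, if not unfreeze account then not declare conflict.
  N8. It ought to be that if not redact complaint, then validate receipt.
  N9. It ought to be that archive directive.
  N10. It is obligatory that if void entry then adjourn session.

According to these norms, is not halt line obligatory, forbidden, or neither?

Neither

Premise 4 is O(declare_conflict → ¬halt_line), but O(declare_conflict) is not derivable from the premises, so it does not yield O(¬halt_line).
No premise or chain of K-axiom applications forces O(¬halt_line), and none forces O(halt_line). So ¬halt_line is neither obligatory nor forbidden under these norms.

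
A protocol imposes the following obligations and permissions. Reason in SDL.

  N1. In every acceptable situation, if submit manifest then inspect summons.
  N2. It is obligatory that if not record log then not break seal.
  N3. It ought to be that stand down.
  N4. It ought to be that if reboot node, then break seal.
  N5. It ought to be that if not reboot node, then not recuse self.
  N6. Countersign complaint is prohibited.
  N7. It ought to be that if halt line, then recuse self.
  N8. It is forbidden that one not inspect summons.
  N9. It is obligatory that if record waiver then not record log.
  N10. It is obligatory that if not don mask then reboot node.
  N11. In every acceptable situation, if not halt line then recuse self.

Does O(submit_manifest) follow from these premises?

No

Premise 1 is O(submit_manifest → inspect_summons); even if O(inspect_summons) held, inferring O(submit_manifest) would be affirming the consequent — invalid.
No other premise forces O(submit_manifest). An ideal world satisfying every premise can still have submit_manifest false, so O(submit_manifest) is not derivable.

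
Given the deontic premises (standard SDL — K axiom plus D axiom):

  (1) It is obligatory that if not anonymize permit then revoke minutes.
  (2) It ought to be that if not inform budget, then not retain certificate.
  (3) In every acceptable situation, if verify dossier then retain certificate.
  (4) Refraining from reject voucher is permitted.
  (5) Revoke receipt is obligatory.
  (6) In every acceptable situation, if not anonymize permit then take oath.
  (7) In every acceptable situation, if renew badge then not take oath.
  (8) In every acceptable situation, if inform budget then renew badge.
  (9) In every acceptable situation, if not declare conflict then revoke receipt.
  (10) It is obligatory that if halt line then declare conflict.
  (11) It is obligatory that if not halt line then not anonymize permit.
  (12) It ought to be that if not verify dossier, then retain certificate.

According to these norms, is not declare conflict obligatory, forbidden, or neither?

By case analysis on verify_dossier: premise 3 gives O(verify_dossier → retain_certificate) and premise 12 gives O(¬verify_dossier → retain_certificate), so O(retain_certificate) either way.
Premise 2, O(¬inform_budget → ¬retain_certificate), contraposes to O(retain_certificate → inform_budget); with O(retain_certificate) we get O(inform_budget).
From O(inform_budget) and premise 8, O(inform_budget → renew_badge), we obtain O(renew_badge).
Premise 7 is O(renew_badge → ¬take_oath); since O(renew_badge), deontic closure gives O(¬take_oath).
The contrapositive of premise 6 (O(¬anonymize_permit → take_oath)) is O(¬take_oath → anonymize_permit), and O(¬take_oath) is already established, so O(anonymize_permit).
Premise 11, O(¬halt_line → ¬anonymize_permit), contraposes to O(anonymize_permit → halt_line); with O(anonymize_permit) we get O(halt_line).
With premise 10, O(halt_line → declare_conflict), the K-axiom yields O(declare_conflict).
Premises 1, 4, 5, 9 do not contribute to this derivation.
Thus O(declare_conflict), which is F(¬declare_conflict): ¬declare_conflict is forbidden.

Forbidden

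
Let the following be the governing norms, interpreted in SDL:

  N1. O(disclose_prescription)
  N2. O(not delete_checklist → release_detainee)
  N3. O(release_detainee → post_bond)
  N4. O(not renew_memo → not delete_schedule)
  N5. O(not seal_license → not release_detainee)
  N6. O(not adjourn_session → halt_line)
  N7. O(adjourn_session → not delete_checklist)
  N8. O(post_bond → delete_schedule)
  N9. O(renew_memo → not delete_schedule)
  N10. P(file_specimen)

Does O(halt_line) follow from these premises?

By case analysis on renew_memo: premise 9 gives O(renew_memo → not delete_schedule) and premise 4 gives O(not renew_memo → not delete_schedule), so O(not delete_schedule) either way.
Premise 8 is O(post_bond → delete_schedule); contrapositively O(not delete_schedule → not post_bond). Since O(not delete_schedule) holds, K gives O(not post_bond).
The contrapositive of premise 3 (O(release_detainee → post_bond)) is O(not post_bond → not release_detainee), and O(not post_bond) is already established, so O(not release_detainee).
Premise 2 is O(not delete_checklist → release_detainee); contrapositively O(not release_detainee → delete_checklist). Since O(not release_detainee) holds, K gives O(delete_checklist).
Premise 7, O(adjourn_session → not delete_checklist), contraposes to O(delete_checklist → not adjourn_session); with O(delete_checklist) we get O(not adjourn_session).
Premise 6 is O(not adjourn_session → halt_line); since O(not adjourn_session), deontic closure gives O(halt_line).
Premises 1, 5, 10 do not contribute to this derivation.
So O(halt_line) follows.

Yes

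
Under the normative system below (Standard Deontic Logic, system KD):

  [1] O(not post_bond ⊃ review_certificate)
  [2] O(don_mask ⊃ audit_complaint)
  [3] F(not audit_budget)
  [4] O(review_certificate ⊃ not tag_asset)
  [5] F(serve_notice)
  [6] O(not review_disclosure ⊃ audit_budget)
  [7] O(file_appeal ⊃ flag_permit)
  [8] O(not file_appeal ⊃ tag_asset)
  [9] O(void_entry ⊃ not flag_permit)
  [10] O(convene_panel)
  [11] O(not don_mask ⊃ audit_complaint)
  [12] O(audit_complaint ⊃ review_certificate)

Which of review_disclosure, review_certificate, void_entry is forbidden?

By case analysis on not don_mask: premise 11 gives O(not don_mask ⊃ audit_complaint) and premise 2 gives O(don_mask ⊃ audit_complaint), so O(audit_complaint) either way.
From O(audit_complaint) and premise 12, O(audit_complaint ⊃ review_certificate), we obtain O(review_certificate).
Premise 4 is O(review_certificate ⊃ not tag_asset); since O(review_certificate), deontic closure gives O(not tag_asset).
Premise 8 is O(not file_appeal ⊃ tag_asset); contrapositively O(not tag_asset ⊃ file_appeal). Since O(not tag_asset) holds, K gives O(file_appeal).
Premise 7 is O(file_appeal ⊃ flag_permit); since O(file_appeal), deontic closure gives O(flag_permit).
The contrapositive of premise 9 (O(void_entry ⊃ not flag_permit)) is O(flag_permit ⊃ not void_entry), and O(flag_permit) is already established, so O(not void_entry).
So O(not void_entry) holds, i.e. void_entry is forbidden. None of the other listed options is forbidden under the premises.

void_entry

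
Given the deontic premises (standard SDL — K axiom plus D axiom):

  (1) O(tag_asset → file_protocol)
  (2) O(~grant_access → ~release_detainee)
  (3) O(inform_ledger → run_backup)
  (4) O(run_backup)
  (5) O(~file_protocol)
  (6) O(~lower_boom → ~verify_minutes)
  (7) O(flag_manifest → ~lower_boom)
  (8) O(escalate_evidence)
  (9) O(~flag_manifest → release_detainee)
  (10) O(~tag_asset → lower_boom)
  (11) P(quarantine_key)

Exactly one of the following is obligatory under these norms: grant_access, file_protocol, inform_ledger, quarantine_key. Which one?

Premise 5 states O(~file_protocol) outright.
Premise 1 is O(tag_asset → file_protocol); contrapositively O(~file_protocol → ~tag_asset). Since O(~file_protocol) holds, K gives O(~tag_asset).
Applying K to premise 10 (O(~tag_asset → lower_boom)) and O(~tag_asset) yields O(lower_boom).
The contrapositive of premise 7 (O(flag_manifest → ~lower_boom)) is O(lower_boom → ~flag_manifest), and O(lower_boom) is already established, so O(~flag_manifest).
From O(~flag_manifest) and premise 9, O(~flag_manifest → release_detainee), we obtain O(release_detainee).
The contrapositive of premise 2 (O(~grant_access → ~release_detainee)) is O(release_detainee → grant_access), and O(release_detainee) is already established, so O(grant_access).
So O(grant_access) holds — grant_access is obligatory. None of the other listed options is made obligatory by any chain of premises.

grant_access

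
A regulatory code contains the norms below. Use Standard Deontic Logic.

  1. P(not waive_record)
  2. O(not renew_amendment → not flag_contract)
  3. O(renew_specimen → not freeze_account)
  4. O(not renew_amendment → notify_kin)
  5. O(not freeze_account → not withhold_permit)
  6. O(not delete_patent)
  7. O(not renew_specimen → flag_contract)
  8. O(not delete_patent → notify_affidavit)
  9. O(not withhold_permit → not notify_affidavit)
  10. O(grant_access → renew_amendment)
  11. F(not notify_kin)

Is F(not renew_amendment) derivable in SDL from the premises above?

Yes

Premise 6 states O(not delete_patent) outright.
Premise 8 is O(not delete_patent → notify_affidavit); since O(not delete_patent), deontic closure gives O(notify_affidavit).
Premise 9, O(not withhold_permit → not notify_affidavit), contraposes to O(notify_affidavit → withhold_permit); with O(notify_affidavit) we get O(withhold_permit).
The contrapositive of premise 5 (O(not freeze_account → not withhold_permit)) is O(withhold_permit → freeze_account), and O(withhold_permit) is already established, so O(freeze_account).
Premise 3 is O(renew_specimen → not freeze_account); contrapositively O(freeze_account → not renew_specimen). Since O(freeze_account) holds, K gives O(not renew_specimen).
Applying K to premise 7 (O(not renew_specimen → flag_contract)) and O(not renew_specimen) yields O(flag_contract).
The contrapositive of premise 2 (O(not renew_amendment → not flag_contract)) is O(flag_contract → renew_amendment), and O(flag_contract) is already established, so O(renew_amendment).
Premises 1, 4, 10, 11 do not contribute to this derivation.
So O(renew_amendment) holds, i.e. F(not renew_amendment). The claim follows.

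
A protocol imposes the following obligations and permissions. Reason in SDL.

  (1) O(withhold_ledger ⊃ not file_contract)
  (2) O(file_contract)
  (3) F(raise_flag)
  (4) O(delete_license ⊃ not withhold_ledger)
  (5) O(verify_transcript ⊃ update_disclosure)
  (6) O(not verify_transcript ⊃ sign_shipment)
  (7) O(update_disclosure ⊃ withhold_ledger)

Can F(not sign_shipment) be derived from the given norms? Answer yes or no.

Yes

Premise 2 gives O(file_contract).
The contrapositive of premise 1 (O(withhold_ledger ⊃ not file_contract)) is O(file_contract ⊃ not withhold_ledger), and O(file_contract) is already established, so O(not withhold_ledger).
Premise 7 is O(update_disclosure ⊃ withhold_ledger); contrapositively O(not withhold_ledger ⊃ not update_disclosure). Since O(not withhold_ledger) holds, K gives O(not update_disclosure).
The contrapositive of premise 5 (O(verify_transcript ⊃ update_disclosure)) is O(not update_disclosure ⊃ not verify_transcript), and O(not update_disclosure) is already established, so O(not verify_transcript).
Applying K to premise 6 (O(not verify_transcript ⊃ sign_shipment)) and O(not verify_transcript) yields O(sign_shipment).
Premises 3, 4 do not contribute to this derivation.
So O(sign_shipment) holds, i.e. F(not sign_shipment). The claim follows.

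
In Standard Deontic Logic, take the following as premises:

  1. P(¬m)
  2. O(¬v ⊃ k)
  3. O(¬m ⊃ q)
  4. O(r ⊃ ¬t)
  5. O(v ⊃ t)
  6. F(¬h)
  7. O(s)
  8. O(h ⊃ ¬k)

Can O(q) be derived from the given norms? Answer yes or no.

Premise 3 is O(¬m ⊃ q), but O(¬m) is not derivable from the premises (the permission P(¬m) asserts only ¬O(m), not O(¬m)), so it does not yield O(q).
No other premise forces O(q). An ideal world satisfying every premise can still have q false, so O(q) is not derivable.

No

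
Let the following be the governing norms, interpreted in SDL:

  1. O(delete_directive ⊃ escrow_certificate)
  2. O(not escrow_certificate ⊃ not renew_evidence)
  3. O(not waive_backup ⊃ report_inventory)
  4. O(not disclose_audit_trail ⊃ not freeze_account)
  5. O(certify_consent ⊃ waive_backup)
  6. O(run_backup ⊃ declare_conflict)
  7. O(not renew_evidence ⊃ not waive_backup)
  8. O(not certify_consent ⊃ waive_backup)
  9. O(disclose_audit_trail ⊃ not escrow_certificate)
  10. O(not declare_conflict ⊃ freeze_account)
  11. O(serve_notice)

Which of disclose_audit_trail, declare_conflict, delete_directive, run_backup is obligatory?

declare_conflict

Premises 8 and 5 are O(not certify_consent ⊃ waive_backup) and O(certify_consent ⊃ waive_backup); every ideal world satisfies not certify_consent or certify_consent, so in either case waive_backup holds — hence O(waive_backup).
Premise 7 is O(not renew_evidence ⊃ not waive_backup); contrapositively O(waive_backup ⊃ renew_evidence). Since O(waive_backup) holds, K gives O(renew_evidence).
The contrapositive of premise 2 (O(not escrow_certificate ⊃ not renew_evidence)) is O(renew_evidence ⊃ escrow_certificate), and O(renew_evidence) is already established, so O(escrow_certificate).
Premise 9 is O(disclose_audit_trail ⊃ not escrow_certificate); contrapositively O(escrow_certificate ⊃ not disclose_audit_trail). Since O(escrow_certificate) holds, K gives O(not disclose_audit_trail).
Applying K to premise 4 (O(not disclose_audit_trail ⊃ not freeze_account)) and O(not disclose_audit_trail) yields O(not freeze_account).
Premise 10 is O(not declare_conflict ⊃ freeze_account); contrapositively O(not freeze_account ⊃ declare_conflict). Since O(not freeze_account) holds, K gives O(declare_conflict).
So O(declare_conflict) holds — declare_conflict is obligatory. None of the other listed options is made obligatory by any chain of premises.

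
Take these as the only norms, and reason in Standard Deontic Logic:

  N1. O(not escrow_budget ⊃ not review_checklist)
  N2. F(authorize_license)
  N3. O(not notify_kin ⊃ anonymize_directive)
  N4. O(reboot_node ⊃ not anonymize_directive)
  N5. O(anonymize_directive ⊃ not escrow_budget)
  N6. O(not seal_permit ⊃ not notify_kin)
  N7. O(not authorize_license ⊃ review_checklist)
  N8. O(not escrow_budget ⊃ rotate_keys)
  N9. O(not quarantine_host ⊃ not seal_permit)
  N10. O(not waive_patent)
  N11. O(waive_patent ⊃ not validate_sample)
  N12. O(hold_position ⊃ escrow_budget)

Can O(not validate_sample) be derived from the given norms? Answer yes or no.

No

Premise 11 is O(waive_patent ⊃ not validate_sample), but O(waive_patent) is not derivable from the premises, so it does not yield O(not validate_sample).
No other premise forces O(not validate_sample). An ideal world satisfying every premise can still have not validate_sample false, so O(not validate_sample) is not derivable.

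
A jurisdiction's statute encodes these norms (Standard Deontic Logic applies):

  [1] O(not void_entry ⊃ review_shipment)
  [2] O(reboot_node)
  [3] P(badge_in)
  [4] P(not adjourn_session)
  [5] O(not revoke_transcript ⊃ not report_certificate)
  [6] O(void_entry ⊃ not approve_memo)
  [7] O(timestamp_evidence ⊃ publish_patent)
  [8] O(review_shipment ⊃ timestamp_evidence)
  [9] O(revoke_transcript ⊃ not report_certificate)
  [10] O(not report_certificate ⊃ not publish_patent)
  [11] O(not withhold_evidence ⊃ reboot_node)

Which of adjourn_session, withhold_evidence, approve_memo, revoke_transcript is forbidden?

approve_memo

By case analysis on not revoke_transcript: premise 5 gives O(not revoke_transcript ⊃ not report_certificate) and premise 9 gives O(revoke_transcript ⊃ not report_certificate), so O(not report_certificate) either way.
From O(not report_certificate) and premise 10, O(not report_certificate ⊃ not publish_patent), we obtain O(not publish_patent).
Premise 7, O(timestamp_evidence ⊃ publish_patent), contraposes to O(not publish_patent ⊃ not timestamp_evidence); with O(not publish_patent) we get O(not timestamp_evidence).
Premise 8, O(review_shipment ⊃ timestamp_evidence), contraposes to O(not timestamp_evidence ⊃ not review_shipment); with O(not timestamp_evidence) we get O(not review_shipment).
Premise 1 is O(not void_entry ⊃ review_shipment); contrapositively O(not review_shipment ⊃ void_entry). Since O(not review_shipment) holds, K gives O(void_entry).
Applying K to premise 6 (O(void_entry ⊃ not approve_memo)) and O(void_entry) yields O(not approve_memo).
So O(not approve_memo) holds, i.e. approve_memo is forbidden. None of the other listed options is forbidden under the premises.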